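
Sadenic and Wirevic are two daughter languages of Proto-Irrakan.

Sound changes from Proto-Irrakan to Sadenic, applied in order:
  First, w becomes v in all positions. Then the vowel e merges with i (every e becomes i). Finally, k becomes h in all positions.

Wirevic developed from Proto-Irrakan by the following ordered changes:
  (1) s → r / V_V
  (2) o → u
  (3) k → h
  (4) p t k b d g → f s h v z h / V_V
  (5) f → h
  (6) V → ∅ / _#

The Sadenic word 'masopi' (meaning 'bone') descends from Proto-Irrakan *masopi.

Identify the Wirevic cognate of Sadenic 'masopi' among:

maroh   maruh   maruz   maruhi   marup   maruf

maruh

Wirevic: *masopi
  masopi → maropi   [rhotacism]
  maropi → marupi   [vowel merger]
  marupi (rule 3 does not apply)
  marupi → marufi   [intervocalic lenition]
  marufi → maruhi   [unconditioned shift]
  maruhi → maruh   [apocope]
  giving Wirevic maruh.
Among the options, 'maruh' alone shows every Wirevic change applied in order.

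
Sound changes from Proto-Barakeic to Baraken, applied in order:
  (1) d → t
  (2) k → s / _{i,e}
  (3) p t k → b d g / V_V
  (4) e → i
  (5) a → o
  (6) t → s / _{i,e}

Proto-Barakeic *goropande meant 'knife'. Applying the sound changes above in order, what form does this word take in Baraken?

gorobonsi

Baraken: *goropande > goropante > gorobante > gorobanti > gorobonti > gorobonsi  (by unconditioned shift, intervocalic voicing, vowel merger, vowel merger, palatalisation)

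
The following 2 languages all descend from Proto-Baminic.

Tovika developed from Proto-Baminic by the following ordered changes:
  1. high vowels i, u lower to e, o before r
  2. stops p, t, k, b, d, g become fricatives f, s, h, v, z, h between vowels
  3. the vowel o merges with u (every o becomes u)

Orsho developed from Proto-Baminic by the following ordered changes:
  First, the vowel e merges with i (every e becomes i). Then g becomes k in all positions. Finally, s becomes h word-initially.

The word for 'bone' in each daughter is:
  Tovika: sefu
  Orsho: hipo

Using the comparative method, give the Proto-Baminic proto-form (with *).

*sepo

Position 3: Tovika has f, Orsho has p. Orsho preserves p here (none of its changes turn any other segment into p), so the proto-segment is *p.
Position 1: Tovika has s, Orsho has h. Taking the neighbouring segments as reconstructed: Tovika s can only go back to *s; Orsho h could go back to *s or *h — the one source consistent with every daughter is *s.
Position 4: Tovika has u, Orsho has o. Orsho preserves o here (none of its changes turn any other segment into o), so the proto-segment is *o.
Verify the candidate proto-form against each daughter:
Tovika: *sepo > sefo > sefu  (by intervocalic lenition, vowel merger)
Orsho: *sepo > sipo > hipo  (by vowel merger, debuccalisation)
No other proto-form is consistent with every reflex, so the reconstruction is *sepo.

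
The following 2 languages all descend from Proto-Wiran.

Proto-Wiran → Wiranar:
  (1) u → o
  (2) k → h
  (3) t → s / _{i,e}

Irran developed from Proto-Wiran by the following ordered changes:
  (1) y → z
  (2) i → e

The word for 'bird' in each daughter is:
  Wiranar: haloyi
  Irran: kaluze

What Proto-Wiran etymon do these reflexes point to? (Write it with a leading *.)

Position 5: Wiranar has y, Irran has z. Wiranar preserves y here (none of its changes turn any other segment into y), so the proto-segment is *y.
Position 6: Wiranar has i, Irran has e. Wiranar preserves i here (none of its changes turn any other segment into i), so the proto-segment is *i.
Continuing position by position gives *kaluyi; check it forward:
Wiranar: *kaluyi
  kaluyi → kaloyi   [vowel merger]
  kaloyi → haloyi   [unconditioned shift]
  haloyi (rule 3 does not apply)
  giving Wiranar haloyi.
Irran: *kaluyi > kaluzi > kaluze  (by unconditioned shift, vowel merger)
*kaluyi is the unique common source.

*kaluyi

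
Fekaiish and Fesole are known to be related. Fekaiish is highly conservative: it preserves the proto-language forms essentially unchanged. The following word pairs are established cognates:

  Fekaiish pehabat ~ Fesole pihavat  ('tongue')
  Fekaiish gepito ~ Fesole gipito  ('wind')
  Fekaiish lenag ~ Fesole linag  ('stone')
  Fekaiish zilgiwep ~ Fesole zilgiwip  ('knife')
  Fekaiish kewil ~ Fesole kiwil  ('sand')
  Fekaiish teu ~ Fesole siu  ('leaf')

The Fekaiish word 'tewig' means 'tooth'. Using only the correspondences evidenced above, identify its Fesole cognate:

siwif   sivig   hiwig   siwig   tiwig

teu ~ siu — Fekaiish t corresponds to Fesole s word-initially before a front vowel.
pehabat ~ pihavat, kewil ~ kiwil — Fekaiish e corresponds to Fesole i after a consonant, before a consonant other than r, m, n, p, b, f, v.
Applying these to Fekaiish 'tewig':
  tewig → sewig   (t→s word-initially before a front vowel)
  sewig → siwig   (e→i after a consonant, before a consonant other than r, m, n, p, b, f, v)
So the Fesole cognate is 'siwig'.

siwig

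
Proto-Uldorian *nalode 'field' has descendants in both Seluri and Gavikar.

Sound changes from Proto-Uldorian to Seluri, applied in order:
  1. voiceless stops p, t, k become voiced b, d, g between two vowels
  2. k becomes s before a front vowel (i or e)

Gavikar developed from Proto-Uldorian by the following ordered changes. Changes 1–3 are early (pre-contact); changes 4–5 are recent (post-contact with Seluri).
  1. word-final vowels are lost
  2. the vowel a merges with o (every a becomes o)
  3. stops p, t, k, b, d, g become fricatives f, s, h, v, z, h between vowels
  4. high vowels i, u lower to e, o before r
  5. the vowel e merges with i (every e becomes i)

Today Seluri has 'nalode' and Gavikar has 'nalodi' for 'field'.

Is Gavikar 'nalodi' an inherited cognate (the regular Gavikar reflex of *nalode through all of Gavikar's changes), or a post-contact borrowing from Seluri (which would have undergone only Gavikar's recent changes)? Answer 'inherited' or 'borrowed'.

If inherited, *nalode would pass through all of Gavikar's changes:
Gavikar: *nalode > nalod > nolod  (by apocope, vowel merger)
If borrowed from Seluri 'nalode' after the early changes, it would undergo only the recent ones:
  rule 4 (pre-rhotic lowering): no change (nalode)
  rule 5 (vowel merger): nalode → nalodi
  ⇒ as a loan: nalodi
Gavikar 'nalodi' matches the loan outcome 'nalodi', not the inherited 'nolod' — it skipped the early Gavikar changes, so it was borrowed from Seluri.

borrowed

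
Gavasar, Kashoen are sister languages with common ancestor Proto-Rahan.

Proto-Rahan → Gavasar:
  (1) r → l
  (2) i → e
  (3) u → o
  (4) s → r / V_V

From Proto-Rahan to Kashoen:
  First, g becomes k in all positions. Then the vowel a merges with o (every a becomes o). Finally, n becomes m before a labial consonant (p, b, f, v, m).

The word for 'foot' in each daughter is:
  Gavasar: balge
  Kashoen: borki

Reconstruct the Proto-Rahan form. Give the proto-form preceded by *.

*bargi

Position 5: Gavasar has e, Kashoen has i. Kashoen preserves i here (none of its changes turn any other segment into i), so the proto-segment is *i.
Position 4: Gavasar has g, Kashoen has k. Gavasar preserves g here (none of its changes turn any other segment into g), so the proto-segment is *g.
Position 2: Gavasar has a, Kashoen has o. Gavasar preserves a here (none of its changes turn any other segment into a), so the proto-segment is *a.
This points to *bargi. Verify forward in each daughter:
Gavasar: *bargi > balgi > balge  (by unconditioned shift, vowel merger)
Kashoen: *bargi > barki > borki  (by unconditioned shift, vowel merger)
*bargi is the unique common source.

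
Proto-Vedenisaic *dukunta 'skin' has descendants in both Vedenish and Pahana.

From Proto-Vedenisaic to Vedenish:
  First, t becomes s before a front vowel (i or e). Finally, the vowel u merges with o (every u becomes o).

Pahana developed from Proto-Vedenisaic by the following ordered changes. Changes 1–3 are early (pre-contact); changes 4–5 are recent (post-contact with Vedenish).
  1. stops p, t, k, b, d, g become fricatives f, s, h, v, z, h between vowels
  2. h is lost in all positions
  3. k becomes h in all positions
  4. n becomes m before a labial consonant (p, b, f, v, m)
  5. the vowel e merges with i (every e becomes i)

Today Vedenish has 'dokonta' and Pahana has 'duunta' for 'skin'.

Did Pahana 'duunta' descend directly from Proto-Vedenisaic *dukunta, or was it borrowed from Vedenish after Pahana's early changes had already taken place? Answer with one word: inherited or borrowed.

inherited

If inherited, *dukunta would pass through all of Pahana's changes:
Pahana: *dukunta > duhunta > duunta  (by intervocalic lenition, h-loss)
If borrowed from Vedenish 'dokonta' after the early changes, it would undergo only the recent ones:
  rule 4 (nasal place assimilation): no change (dokonta)
  rule 5 (vowel merger): no change (dokonta)
  ⇒ as a loan: dokonta
Pahana 'duunta' matches the inherited outcome exactly, so it is an inherited cognate, not a loan.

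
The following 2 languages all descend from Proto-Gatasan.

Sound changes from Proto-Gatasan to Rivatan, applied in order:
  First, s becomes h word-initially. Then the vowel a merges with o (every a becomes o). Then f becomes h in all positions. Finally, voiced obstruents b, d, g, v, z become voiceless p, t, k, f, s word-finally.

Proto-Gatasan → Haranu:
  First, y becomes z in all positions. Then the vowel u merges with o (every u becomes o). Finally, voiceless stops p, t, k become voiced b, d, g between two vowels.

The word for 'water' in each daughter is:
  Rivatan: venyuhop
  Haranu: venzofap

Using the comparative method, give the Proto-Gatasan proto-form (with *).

Position 4: Rivatan has y, Haranu has z. Rivatan preserves y here (none of its changes turn any other segment into y), so the proto-segment is *y.
Position 7: Rivatan has o, Haranu has a. Haranu preserves a here (none of its changes turn any other segment into a), so the proto-segment is *a.
Position 5: Rivatan has u, Haranu has o. Rivatan preserves u here (none of its changes turn any other segment into u), so the proto-segment is *u.
Continuing position by position gives *venyufap; check it forward:
Rivatan: start from *venyufap.
  rule 1: no change — venyufap
  rule 2 (vowel merger): venyufap → venyufop
  rule 3 (unconditioned shift): venyufop → venyuhop
  rule 4: no change — venyuhop
  ⇒ Rivatan venyuhop
Haranu: *venyufap > venzufap > venzofap  (by unconditioned shift, vowel merger)
No other proto-form is consistent with every reflex, so the reconstruction is *venyufap.

*venyufap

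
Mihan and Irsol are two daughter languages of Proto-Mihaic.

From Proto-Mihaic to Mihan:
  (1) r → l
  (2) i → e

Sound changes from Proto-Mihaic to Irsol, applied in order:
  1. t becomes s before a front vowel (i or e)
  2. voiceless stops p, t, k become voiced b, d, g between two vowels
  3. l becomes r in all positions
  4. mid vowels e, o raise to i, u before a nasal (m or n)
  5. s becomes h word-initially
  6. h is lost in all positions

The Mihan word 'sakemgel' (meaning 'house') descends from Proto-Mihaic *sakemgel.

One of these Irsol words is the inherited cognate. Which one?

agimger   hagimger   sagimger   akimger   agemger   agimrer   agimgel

agimger

Irsol: *sakemgel > sagemgel > sagemger > sagimger > hagimger > agimger  (by intervocalic voicing, unconditioned shift, pre-nasal raising, debuccalisation, h-loss)
Only 'agimger' matches the regular Irsol development of *sakemgel.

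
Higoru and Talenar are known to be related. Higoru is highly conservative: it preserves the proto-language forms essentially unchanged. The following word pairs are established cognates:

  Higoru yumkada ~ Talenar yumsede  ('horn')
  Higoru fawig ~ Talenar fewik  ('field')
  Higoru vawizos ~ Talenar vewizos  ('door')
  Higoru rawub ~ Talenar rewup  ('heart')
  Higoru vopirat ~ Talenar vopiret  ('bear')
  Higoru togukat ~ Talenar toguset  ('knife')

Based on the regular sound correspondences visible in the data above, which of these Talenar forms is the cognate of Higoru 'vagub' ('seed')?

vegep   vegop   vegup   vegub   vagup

vegup

yumkada ~ yumsede, fawig ~ fewik — Higoru a corresponds to Talenar e after a consonant, before a consonant other than r, m, n, p, b, f, v.
rawub ~ rewup — Higoru b corresponds to Talenar p word-finally.
Applying these to Higoru 'vagub':
  vagub → vegub   (a→e after a consonant, before a consonant other than r, m, n, p, b, f, v)
  vegub → vegup   (b→p word-finally)
So the Talenar cognate is 'vegup'.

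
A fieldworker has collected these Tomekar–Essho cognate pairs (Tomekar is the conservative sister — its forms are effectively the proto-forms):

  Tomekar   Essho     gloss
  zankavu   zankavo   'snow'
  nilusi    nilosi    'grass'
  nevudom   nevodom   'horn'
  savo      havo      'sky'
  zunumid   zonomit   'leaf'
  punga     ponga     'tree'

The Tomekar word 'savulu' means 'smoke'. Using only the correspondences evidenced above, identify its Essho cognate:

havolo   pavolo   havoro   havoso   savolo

savo ~ havo — Tomekar s corresponds to Essho h word-initially before a back vowel.
nilusi ~ nilosi, nevudom ~ nevodom — Tomekar u corresponds to Essho o after a consonant, before a consonant other than r, m, n, p, b, f, v.
zankavu ~ zankavo — Tomekar u corresponds to Essho o word-finally.
Applying these to Tomekar 'savulu':
  savulu → havulu   (s→h word-initially before a back vowel)
  havulu → havolu   (u→o after a consonant, before a consonant other than r, m, n, p, b, f, v)
  havolu → havolo   (u→o word-finally)
So the Essho cognate is 'havolo'.

havolo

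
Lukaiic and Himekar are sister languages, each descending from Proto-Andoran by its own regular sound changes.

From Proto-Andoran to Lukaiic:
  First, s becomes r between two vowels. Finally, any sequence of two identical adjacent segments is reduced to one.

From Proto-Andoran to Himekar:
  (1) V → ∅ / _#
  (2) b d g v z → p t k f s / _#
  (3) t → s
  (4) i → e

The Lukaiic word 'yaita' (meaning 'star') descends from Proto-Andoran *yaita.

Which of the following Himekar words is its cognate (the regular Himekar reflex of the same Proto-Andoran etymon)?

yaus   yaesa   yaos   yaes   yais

yaes

Himekar: start from *yaita.
  rule 1 (apocope): yaita → yait
  rule 2: no change — yait
  rule 3 (unconditioned shift): yait → yais
  rule 4 (vowel merger): yais → yaes
  ⇒ Himekar yaes
The other candidates each miss or misapply at least one Himekar change.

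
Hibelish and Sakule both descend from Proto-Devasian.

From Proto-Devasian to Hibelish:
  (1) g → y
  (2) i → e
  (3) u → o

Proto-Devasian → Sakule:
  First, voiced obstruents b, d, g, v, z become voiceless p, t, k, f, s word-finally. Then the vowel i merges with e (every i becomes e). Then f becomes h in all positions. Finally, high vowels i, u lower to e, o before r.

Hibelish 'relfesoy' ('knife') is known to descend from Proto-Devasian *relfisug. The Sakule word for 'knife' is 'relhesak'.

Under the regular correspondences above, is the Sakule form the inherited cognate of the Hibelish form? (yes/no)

no

Derive the expected Sakule reflex of *relfisug:
Sakule: *relfisug
  relfisug → relfisuk   [final devoicing]
  relfisuk → relfesuk   [vowel merger]
  relfesuk → relhesuk   [unconditioned shift]
  relhesuk (rule 4 does not apply)
  giving Sakule relhesuk.
The regular Sakule reflex would be 'relhesuk', but the attested form is 'relhesak'. The correspondence is irregular, so they are not cognates (the Sakule form has a different source).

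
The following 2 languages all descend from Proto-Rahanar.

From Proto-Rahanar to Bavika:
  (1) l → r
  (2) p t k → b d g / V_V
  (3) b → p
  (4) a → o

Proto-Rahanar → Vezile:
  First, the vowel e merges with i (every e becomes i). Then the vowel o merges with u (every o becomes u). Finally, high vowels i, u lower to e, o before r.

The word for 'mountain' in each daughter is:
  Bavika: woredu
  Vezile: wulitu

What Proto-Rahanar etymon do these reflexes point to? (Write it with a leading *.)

*woletu

Position 2: Bavika has o, Vezile has u. Taking the neighbouring segments as reconstructed: Bavika o could go back to *a or *o; Vezile u could go back to *o or *u — the one source consistent with every daughter is *o.
Position 5: Bavika has d, Vezile has t. Vezile preserves t here (none of its changes turn any other segment into t), so the proto-segment is *t.
Continuing position by position gives *woletu; check it forward:
Bavika: *woletu > woretu > woredu  (by unconditioned shift, intervocalic voicing)
Vezile: *woletu
  woletu → wolitu   [vowel merger]
  wolitu → wulitu   [vowel merger]
  wulitu (rule 3 does not apply)
  giving Vezile wulitu.
No other proto-form is consistent with every reflex, so the reconstruction is *woletu.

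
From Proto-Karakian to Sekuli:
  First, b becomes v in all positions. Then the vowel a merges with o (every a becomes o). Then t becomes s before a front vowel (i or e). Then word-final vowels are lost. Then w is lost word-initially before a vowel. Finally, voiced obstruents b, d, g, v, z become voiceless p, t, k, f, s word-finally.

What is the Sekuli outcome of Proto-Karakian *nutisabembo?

Sekuli: *nutisabembo > nutisavemvo > nutisovemvo > nusisovemvo > nusisovemv > nusisovemf  (by unconditioned shift, vowel merger, palatalisation, apocope, final devoicing)

nusisovemf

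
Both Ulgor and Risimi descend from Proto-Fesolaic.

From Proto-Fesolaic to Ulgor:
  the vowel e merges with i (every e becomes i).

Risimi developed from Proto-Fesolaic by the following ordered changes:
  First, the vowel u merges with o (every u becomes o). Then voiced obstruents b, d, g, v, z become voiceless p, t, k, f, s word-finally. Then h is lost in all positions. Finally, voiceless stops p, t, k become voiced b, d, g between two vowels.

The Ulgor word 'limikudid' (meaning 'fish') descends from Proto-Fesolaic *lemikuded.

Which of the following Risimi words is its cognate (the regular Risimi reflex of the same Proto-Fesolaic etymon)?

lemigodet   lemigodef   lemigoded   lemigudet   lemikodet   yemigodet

Risimi: *lemikuded
  lemikuded → lemikoded   [vowel merger]
  lemikoded → lemikodet   [final devoicing]
  lemikodet (rule 3 does not apply)
  lemikodet → lemigodet   [intervocalic voicing]
  giving Risimi lemigodet.

lemigodet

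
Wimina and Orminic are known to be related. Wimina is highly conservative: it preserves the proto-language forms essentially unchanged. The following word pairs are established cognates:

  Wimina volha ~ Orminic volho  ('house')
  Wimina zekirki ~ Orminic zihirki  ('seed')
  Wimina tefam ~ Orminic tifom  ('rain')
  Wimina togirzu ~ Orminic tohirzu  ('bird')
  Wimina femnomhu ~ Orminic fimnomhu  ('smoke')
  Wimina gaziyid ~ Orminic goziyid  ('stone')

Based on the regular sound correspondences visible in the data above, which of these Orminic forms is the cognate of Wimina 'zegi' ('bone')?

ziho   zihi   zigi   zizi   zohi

zihi

zekirki ~ zihirki — Wimina e corresponds to Orminic i after a consonant, before a consonant other than r, m, n, p, b, f, v.
togirzu ~ tohirzu — Wimina g corresponds to Orminic h between vowels (before a front vowel).
Applying these to Wimina 'zegi':
  zegi → zigi   (e→i after a consonant, before a consonant other than r, m, n, p, b, f, v)
  zigi → zihi   (g→h between vowels (before a front vowel))
So the Orminic cognate is 'zihi'.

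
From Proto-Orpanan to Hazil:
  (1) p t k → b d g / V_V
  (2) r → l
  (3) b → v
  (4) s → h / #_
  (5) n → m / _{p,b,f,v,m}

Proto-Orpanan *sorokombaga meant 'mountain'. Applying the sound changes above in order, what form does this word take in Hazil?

hologomvaga

Hazil: *sorokombaga > sorogombaga > sologombaga > sologomvaga > hologomvaga  (by intervocalic voicing, unconditioned shift, unconditioned shift, debuccalisation)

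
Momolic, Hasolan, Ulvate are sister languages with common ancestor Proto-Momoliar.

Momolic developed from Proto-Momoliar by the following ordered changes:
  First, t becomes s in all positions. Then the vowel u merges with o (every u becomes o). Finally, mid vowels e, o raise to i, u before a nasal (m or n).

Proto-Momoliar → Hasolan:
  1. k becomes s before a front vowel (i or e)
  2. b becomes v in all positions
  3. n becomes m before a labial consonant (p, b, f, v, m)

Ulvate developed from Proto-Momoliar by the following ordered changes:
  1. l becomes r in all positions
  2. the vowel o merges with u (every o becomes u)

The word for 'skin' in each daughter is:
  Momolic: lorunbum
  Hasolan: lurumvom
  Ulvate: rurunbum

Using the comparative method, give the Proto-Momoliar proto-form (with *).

*lurunbom

Position 6: Momolic has b, Hasolan has v, Ulvate has b. Momolic preserves b here (none of its changes turn any other segment into b), so the proto-segment is *b.
Position 5: Momolic has n, Hasolan has m, Ulvate has n. Momolic preserves n here (none of its changes turn any other segment into n), so the proto-segment is *n.
Position 1: Momolic has l, Hasolan has l, Ulvate has r. Momolic preserves l here (none of its changes turn any other segment into l), so the proto-segment is *l.
Continuing position by position gives *lurunbom; check it forward:
Momolic: start from *lurunbom.
  rule 1: no change — lurunbom
  rule 2 (vowel merger): lurunbom → loronbom
  rule 3 (pre-nasal raising): loronbom → lorunbum
  ⇒ Momolic lorunbum
Hasolan: *lurunbom > lurunvom > lurumvom  (by unconditioned shift, nasal place assimilation)
Ulvate: start from *lurunbom.
  rule 1 (unconditioned shift): lurunbom → rurunbom
  rule 2 (vowel merger): rurunbom → rurunbum
  ⇒ Ulvate rurunbum
Only *lurunbom yields all of Momolic lorunbum, Hasolan lurumvom, Ulvate rurunbum.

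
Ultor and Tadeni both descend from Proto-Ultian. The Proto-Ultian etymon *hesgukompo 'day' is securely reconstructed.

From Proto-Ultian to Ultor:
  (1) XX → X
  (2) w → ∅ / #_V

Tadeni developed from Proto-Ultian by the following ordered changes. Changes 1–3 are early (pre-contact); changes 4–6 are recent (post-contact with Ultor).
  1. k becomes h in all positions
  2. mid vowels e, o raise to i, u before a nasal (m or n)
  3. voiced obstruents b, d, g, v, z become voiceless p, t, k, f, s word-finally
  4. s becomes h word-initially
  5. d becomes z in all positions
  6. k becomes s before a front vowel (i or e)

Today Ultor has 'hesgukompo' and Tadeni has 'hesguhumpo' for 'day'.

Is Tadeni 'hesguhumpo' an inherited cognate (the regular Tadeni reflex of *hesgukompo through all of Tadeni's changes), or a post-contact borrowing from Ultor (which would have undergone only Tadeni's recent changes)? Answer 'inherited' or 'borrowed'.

If inherited, *hesgukompo would pass through all of Tadeni's changes:
Tadeni: start from *hesgukompo.
  rule 1 (unconditioned shift): hesgukompo → hesguhompo
  rule 2 (pre-nasal raising): hesguhompo → hesguhumpo
  rule 3: no change — hesguhumpo
  rule 4: no change — hesguhumpo
  rule 5: no change — hesguhumpo
  rule 6: no change — hesguhumpo
  ⇒ Tadeni hesguhumpo
If borrowed from Ultor 'hesgukompo' after the early changes, it would undergo only the recent ones:
  rule 4 (debuccalisation): no change (hesgukompo)
  rule 5 (unconditioned shift): no change (hesgukompo)
  rule 6 (palatalisation): no change (hesgukompo)
  ⇒ as a loan: hesgukompo
Tadeni 'hesguhumpo' matches the inherited outcome exactly, so it is an inherited cognate, not a loan.

inherited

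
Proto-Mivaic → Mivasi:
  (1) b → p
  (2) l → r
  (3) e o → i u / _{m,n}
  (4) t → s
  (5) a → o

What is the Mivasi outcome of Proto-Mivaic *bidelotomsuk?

piderosumsuk

Mivasi: *bidelotomsuk > pidelotomsuk > piderotomsuk > piderotumsuk > piderosumsuk  (by unconditioned shift, unconditioned shift, pre-nasal raising, unconditioned shift)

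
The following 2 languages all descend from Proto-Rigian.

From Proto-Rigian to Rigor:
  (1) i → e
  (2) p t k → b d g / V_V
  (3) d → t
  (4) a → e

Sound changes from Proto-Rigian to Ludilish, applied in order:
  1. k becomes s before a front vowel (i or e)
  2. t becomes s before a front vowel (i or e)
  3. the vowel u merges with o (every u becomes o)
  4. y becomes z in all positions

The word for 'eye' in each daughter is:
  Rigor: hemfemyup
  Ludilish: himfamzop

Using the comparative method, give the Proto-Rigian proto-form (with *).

*himfamyup

Position 5: Rigor has e, Ludilish has a. Ludilish preserves a here (none of its changes turn any other segment into a), so the proto-segment is *a.
Position 8: Rigor has u, Ludilish has o. Rigor preserves u here (none of its changes turn any other segment into u), so the proto-segment is *u.
Continuing position by position gives *himfamyup; check it forward:
Rigor: *himfamyup > hemfamyup > hemfemyup  (by vowel merger, vowel merger)
Ludilish: start from *himfamyup.
  rule 1: no change — himfamyup
  rule 2: no change — himfamyup
  rule 3 (vowel merger): himfamyup → himfamyop
  rule 4 (unconditioned shift): himfamyop → himfamzop
  ⇒ Ludilish himfamzop
Only *himfamyup yields all of Rigor hemfemyup, Ludilish himfamzop.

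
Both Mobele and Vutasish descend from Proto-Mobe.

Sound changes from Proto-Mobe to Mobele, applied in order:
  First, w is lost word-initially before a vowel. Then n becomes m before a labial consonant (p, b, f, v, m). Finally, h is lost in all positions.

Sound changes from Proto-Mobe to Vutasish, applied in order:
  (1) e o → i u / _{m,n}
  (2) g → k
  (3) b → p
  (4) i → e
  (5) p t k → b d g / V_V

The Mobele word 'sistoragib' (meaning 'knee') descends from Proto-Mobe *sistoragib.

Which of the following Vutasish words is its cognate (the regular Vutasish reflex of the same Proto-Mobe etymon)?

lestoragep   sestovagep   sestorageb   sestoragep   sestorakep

Vutasish: *sistoragib > sistorakib > sistorakip > sestorakep > sestoragep  (by unconditioned shift, unconditioned shift, vowel merger, intervocalic voicing)
The other candidates each miss or misapply at least one Vutasish change.

sestoragep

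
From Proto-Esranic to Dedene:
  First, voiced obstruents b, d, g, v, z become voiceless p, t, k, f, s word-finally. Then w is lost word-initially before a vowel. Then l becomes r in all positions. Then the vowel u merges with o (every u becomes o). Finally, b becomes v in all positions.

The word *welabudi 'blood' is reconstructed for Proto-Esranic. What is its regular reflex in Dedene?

eravodi

Dedene: *welabudi > elabudi > erabudi > erabodi > eravodi  (by glide loss, unconditioned shift, vowel merger, unconditioned shift)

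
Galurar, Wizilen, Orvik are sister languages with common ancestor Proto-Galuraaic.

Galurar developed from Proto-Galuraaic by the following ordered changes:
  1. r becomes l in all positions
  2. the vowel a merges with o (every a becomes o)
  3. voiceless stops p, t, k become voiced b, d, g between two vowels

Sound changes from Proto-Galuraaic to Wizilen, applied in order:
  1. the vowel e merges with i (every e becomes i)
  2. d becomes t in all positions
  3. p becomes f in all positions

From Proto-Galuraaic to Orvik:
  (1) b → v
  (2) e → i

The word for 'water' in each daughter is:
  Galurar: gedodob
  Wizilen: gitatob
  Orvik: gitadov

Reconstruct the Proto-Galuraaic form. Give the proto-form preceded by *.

*getadob

Position 3: Galurar has d, Wizilen has t, Orvik has t. Orvik preserves t here (none of its changes turn any other segment into t), so the proto-segment is *t.
Position 2: Galurar has e, Wizilen has i, Orvik has i. Galurar preserves e here (none of its changes turn any other segment into e), so the proto-segment is *e.
Verify the candidate proto-form against each daughter:
Galurar: *getadob > getodob > gedodob  (by vowel merger, intervocalic voicing)
Wizilen: *getadob > gitadob > gitatob  (by vowel merger, unconditioned shift)
Orvik: *getadob
  getadob → getadov   [unconditioned shift]
  getadov → gitadov   [vowel merger]
  giving Orvik gitadov.
*getadob is the unique common source.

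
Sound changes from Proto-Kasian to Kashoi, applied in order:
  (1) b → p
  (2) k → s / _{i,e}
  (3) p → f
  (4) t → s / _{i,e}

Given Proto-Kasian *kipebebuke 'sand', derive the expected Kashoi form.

Kashoi: *kipebebuke
  kipebebuke → kipepepuke   [unconditioned shift]
  kipepepuke → sipepepuse   [palatalisation]
  sipepepuse → sifefefuse   [unconditioned shift]
  sifefefuse (rule 4 does not apply)
  giving Kashoi sifefefuse.

sifefefuse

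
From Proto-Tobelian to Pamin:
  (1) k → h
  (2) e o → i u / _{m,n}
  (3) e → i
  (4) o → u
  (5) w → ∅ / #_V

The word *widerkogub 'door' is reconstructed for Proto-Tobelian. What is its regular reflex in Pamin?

idirhugub

Pamin: *widerkogub
  widerkogub → widerhogub   [unconditioned shift]
  widerhogub (rule 2 does not apply)
  widerhogub → widirhogub   [vowel merger]
  widirhogub → widirhugub   [vowel merger]
  widirhugub → idirhugub   [glide loss]
  giving Pamin idirhugub.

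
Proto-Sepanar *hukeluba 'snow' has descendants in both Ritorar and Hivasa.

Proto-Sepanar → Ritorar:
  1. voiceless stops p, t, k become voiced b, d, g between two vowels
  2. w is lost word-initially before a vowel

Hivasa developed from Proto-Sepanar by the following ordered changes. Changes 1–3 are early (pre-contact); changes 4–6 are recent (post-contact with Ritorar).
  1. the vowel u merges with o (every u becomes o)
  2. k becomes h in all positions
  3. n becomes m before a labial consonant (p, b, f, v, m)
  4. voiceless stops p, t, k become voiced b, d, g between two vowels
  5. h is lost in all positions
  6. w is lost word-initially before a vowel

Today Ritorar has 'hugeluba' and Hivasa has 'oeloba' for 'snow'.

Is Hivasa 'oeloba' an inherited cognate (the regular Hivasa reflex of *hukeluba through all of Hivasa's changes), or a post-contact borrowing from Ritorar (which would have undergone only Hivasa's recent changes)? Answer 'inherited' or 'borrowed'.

If inherited, *hukeluba would pass through all of Hivasa's changes:
Hivasa: start from *hukeluba.
  rule 1 (vowel merger): hukeluba → hokeloba
  rule 2 (unconditioned shift): hokeloba → hoheloba
  rule 3: no change — hoheloba
  rule 4: no change — hoheloba
  rule 5 (h-loss): hoheloba → oeloba
  rule 6: no change — oeloba
  ⇒ Hivasa oeloba
If borrowed from Ritorar 'hugeluba' after the early changes, it would undergo only the recent ones:
  rule 4 (intervocalic voicing): no change (hugeluba)
  rule 5 (h-loss): hugeluba → ugeluba
  rule 6 (glide loss): no change (ugeluba)
  ⇒ as a loan: ugeluba
Hivasa 'oeloba' matches the inherited outcome exactly, so it is an inherited cognate, not a loan.

inherited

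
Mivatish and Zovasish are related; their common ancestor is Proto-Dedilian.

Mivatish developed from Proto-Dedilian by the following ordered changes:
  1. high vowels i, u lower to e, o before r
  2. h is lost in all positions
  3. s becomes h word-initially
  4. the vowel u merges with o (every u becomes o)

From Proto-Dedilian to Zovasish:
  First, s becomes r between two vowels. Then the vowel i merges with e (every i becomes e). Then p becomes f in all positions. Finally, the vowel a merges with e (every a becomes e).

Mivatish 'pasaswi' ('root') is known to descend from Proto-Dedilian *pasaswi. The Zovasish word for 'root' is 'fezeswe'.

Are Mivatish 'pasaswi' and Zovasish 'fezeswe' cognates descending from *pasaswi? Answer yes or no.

Derive the expected Zovasish reflex of *pasaswi:
Zovasish: start from *pasaswi.
  rule 1 (rhotacism): pasaswi → paraswi
  rule 2 (vowel merger): paraswi → paraswe
  rule 3 (unconditioned shift): paraswe → faraswe
  rule 4 (vowel merger): faraswe → fereswe
  ⇒ Zovasish fereswe
The regular Zovasish reflex would be 'fereswe', but the attested form is 'fezeswe'. The correspondence is irregular, so they are not cognates (the Zovasish form has a different source).

no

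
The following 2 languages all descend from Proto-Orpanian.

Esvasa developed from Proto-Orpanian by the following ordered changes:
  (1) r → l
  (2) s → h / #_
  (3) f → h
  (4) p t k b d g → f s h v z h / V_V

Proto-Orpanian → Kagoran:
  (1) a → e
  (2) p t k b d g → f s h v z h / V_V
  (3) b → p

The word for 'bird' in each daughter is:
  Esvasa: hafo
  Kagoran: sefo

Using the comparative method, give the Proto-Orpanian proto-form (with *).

Position 1: Esvasa has h, Kagoran has s. Taking the neighbouring segments as reconstructed: Esvasa h could go back to *f or *s or *h; Kagoran s can only go back to *s — the one source consistent with every daughter is *s.
Position 2: Esvasa has a, Kagoran has e. Esvasa preserves a here (none of its changes turn any other segment into a), so the proto-segment is *a.
Position 3: Esvasa has f, Kagoran has f. In Esvasa, f can only continue *p, so the proto-segment is *p.
The remaining positions agree across the daughters. Check the candidate against every language:
Esvasa: *sapo
  sapo (rule 1 does not apply)
  sapo → hapo   [debuccalisation]
  hapo (rule 3 does not apply)
  hapo → hafo   [intervocalic lenition]
  giving Esvasa hafo.
Kagoran: start from *sapo.
  rule 1 (vowel merger): sapo → sepo
  rule 2 (intervocalic lenition): sepo → sefo
  rule 3: no change — sefo
  ⇒ Kagoran sefo
No other proto-form is consistent with every reflex, so the reconstruction is *sapo.

*sapo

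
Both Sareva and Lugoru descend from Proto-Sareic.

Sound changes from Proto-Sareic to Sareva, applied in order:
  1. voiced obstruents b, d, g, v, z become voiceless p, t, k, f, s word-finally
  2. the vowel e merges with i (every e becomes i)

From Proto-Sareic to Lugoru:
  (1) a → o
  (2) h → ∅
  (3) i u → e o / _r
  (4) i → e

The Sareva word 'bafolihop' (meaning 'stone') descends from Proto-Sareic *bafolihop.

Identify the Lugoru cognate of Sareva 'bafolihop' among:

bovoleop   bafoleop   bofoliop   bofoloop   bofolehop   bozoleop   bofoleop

bofoleop

Lugoru: *bafolihop
  bafolihop → bofolihop   [vowel merger]
  bofolihop → bofoliop   [h-loss]
  bofoliop (rule 3 does not apply)
  bofoliop → bofoleop   [vowel merger]
  giving Lugoru bofoleop.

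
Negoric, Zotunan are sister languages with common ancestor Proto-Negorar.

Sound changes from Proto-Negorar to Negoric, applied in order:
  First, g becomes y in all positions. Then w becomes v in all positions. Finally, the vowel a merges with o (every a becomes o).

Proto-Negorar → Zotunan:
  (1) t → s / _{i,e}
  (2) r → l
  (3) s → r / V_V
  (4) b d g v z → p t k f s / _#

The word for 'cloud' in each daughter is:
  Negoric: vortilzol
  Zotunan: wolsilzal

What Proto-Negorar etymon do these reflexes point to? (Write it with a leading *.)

Position 3: Negoric has r, Zotunan has l. Negoric preserves r here (none of its changes turn any other segment into r), so the proto-segment is *r.
Position 1: Negoric has v, Zotunan has w. Zotunan preserves w here (none of its changes turn any other segment into w), so the proto-segment is *w.
Continuing position by position gives *wortilzal; check it forward:
Negoric: *wortilzal > vortilzal > vortilzol  (by unconditioned shift, vowel merger)
Zotunan: *wortilzal
  wortilzal → worsilzal   [palatalisation]
  worsilzal → wolsilzal   [unconditioned shift]
  wolsilzal (rule 3 does not apply)
  wolsilzal (rule 4 does not apply)
  giving Zotunan wolsilzal.
*wortilzal is the unique common source.

*wortilzal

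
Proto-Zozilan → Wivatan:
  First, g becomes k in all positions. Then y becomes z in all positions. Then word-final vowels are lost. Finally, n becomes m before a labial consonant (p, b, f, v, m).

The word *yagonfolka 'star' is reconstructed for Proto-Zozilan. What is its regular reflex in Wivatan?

zakomfolk

Wivatan: *yagonfolka
  yagonfolka → yakonfolka   [unconditioned shift]
  yakonfolka → zakonfolka   [unconditioned shift]
  zakonfolka → zakonfolk   [apocope]
  zakonfolk → zakomfolk   [nasal place assimilation]
  giving Wivatan zakomfolk.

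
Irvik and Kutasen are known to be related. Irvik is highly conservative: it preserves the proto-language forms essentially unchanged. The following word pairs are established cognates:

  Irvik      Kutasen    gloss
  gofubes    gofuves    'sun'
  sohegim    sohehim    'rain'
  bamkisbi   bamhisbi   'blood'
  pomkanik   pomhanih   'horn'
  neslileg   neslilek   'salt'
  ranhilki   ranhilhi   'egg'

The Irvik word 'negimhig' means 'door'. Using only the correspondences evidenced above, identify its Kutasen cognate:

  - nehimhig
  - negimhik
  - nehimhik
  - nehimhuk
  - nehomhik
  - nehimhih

sohegim ~ sohehim — Irvik g corresponds to Kutasen h between vowels (before a front vowel).
neslileg ~ neslilek — Irvik g corresponds to Kutasen k word-finally.
Applying these to Irvik 'negimhig':
  negimhig → nehimhig   (g→h between vowels (before a front vowel))
  nehimhig → nehimhik   (g→k word-finally)
So the Kutasen cognate is 'nehimhik'.

nehimhik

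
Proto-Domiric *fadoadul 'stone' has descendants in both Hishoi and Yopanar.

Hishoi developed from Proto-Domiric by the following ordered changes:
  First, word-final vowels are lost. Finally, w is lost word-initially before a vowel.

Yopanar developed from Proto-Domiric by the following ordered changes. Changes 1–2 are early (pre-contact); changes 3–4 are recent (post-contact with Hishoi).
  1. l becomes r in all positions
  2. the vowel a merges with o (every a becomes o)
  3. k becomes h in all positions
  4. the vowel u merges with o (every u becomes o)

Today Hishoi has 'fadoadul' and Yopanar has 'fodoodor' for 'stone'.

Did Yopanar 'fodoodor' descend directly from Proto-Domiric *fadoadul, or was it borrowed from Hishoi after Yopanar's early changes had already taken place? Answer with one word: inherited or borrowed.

inherited

If inherited, *fadoadul would pass through all of Yopanar's changes:
Yopanar: *fadoadul
  fadoadul → fadoadur   [unconditioned shift]
  fadoadur → fodoodur   [vowel merger]
  fodoodur (rule 3 does not apply)
  fodoodur → fodoodor   [vowel merger]
  giving Yopanar fodoodor.
If borrowed from Hishoi 'fadoadul' after the early changes, it would undergo only the recent ones:
  rule 3 (unconditioned shift): no change (fadoadul)
  rule 4 (vowel merger): fadoadul → fadoadol
  ⇒ as a loan: fadoadol
Yopanar 'fodoodor' matches the inherited outcome exactly, so it is an inherited cognate, not a loan.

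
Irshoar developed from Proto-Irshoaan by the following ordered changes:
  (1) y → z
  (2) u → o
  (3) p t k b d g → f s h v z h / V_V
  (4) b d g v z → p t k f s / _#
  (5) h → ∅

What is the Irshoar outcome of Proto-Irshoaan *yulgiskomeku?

zolgiskomeo

Irshoar: *yulgiskomeku > zulgiskomeku > zolgiskomeko > zolgiskomeho > zolgiskomeo  (by unconditioned shift, vowel merger, intervocalic lenition, h-loss)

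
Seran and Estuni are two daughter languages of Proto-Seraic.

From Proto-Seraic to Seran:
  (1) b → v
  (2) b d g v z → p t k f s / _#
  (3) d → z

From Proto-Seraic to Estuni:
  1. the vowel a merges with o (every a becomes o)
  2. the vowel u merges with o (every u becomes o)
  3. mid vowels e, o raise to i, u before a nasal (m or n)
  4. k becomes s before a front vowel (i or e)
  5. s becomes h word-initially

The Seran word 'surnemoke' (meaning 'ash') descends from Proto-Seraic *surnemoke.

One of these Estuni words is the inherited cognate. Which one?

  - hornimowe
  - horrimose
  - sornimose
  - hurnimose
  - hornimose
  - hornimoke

hornimose

Estuni: start from *surnemoke.
  rule 1: no change — surnemoke
  rule 2 (vowel merger): surnemoke → sornemoke
  rule 3 (pre-nasal raising): sornemoke → sornimoke
  rule 4 (palatalisation): sornimoke → sornimose
  rule 5 (debuccalisation): sornimose → hornimose
  ⇒ Estuni hornimose
Only 'hornimose' matches the regular Estuni development of *surnemoke.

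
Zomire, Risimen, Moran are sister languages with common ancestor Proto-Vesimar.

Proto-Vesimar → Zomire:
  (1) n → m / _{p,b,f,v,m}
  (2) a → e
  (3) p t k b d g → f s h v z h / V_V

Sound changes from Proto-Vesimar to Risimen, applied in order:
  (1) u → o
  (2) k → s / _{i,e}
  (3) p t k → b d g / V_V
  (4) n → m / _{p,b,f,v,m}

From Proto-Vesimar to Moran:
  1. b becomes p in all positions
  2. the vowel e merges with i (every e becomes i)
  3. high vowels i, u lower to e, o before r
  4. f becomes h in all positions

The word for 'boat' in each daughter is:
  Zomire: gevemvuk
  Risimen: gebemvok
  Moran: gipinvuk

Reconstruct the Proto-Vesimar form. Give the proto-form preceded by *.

*gebenvuk

Position 7: Zomire has u, Risimen has o, Moran has u. Zomire preserves u here (none of its changes turn any other segment into u), so the proto-segment is *u.
Position 3: Zomire has v, Risimen has b, Moran has p. Taking the neighbouring segments as reconstructed: Zomire v could go back to *b or *v; Risimen b could go back to *p or *b; Moran p could go back to *p or *b — the one source consistent with every daughter is *b.
Verify the candidate proto-form against each daughter:
Zomire: *gebenvuk
  gebenvuk → gebemvuk   [nasal place assimilation]
  gebemvuk (rule 2 does not apply)
  gebemvuk → gevemvuk   [intervocalic lenition]
  giving Zomire gevemvuk.
Risimen: *gebenvuk > gebenvok > gebemvok  (by vowel merger, nasal place assimilation)
Moran: start from *gebenvuk.
  rule 1 (unconditioned shift): gebenvuk → gepenvuk
  rule 2 (vowel merger): gepenvuk → gipinvuk
  rule 3: no change — gipinvuk
  rule 4: no change — gipinvuk
  ⇒ Moran gipinvuk
No other proto-form is consistent with every reflex, so the reconstruction is *gebenvuk.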